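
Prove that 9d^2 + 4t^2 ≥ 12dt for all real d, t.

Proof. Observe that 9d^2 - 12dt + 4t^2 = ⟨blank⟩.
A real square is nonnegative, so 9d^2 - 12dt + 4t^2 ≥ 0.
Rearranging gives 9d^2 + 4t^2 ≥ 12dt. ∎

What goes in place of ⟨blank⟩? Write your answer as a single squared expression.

(3d - 2t)^2

9d^2 - 12dt + 4t^2 is a perfect-square trinomial: the outer terms are (3d)^2 and (2t)^2, and the cross term is -2·3d·2t.
So 9d^2 - 12dt + 4t^2 = (3d - 2t)^2 ≥ 0.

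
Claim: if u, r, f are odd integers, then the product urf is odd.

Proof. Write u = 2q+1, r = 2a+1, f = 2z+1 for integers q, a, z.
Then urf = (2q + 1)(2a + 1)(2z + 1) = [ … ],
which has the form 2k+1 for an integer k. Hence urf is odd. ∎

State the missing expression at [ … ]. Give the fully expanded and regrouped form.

2(4aqz + 2aq + 2az + a + 2qz + q + z) + 1

Expanding: (2q + 1)(2a + 1)(2z + 1) = 8aqz + 4aq + 4az + 2a + 4qz + 2q + 2z + 1.
Every term except the constant is even, so this is 2(4aqz + 2aq + 2az + a + 2qz + q + z) + 1,
and 4aqz + 2aq + 2az + a + 2qz + q + z ∈ ℤ gives the required form.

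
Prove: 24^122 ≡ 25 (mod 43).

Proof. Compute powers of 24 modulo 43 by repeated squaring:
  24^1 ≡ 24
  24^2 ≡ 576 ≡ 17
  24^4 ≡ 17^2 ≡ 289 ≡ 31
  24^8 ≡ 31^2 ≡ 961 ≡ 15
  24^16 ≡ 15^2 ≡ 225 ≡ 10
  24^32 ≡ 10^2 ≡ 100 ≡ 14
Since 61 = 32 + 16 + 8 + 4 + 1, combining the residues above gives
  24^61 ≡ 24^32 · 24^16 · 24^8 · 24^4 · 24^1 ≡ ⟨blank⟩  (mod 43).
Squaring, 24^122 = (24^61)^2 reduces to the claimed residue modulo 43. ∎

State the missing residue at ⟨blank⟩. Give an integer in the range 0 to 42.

38

Multiply the listed residues: 14 · 10 · 15 · 31 · 24 = 140 → 2100 → 65100 → 1562400.
Reducing modulo 43: 1562400 = 36334·43 + 38, so 24^61 ≡ 38.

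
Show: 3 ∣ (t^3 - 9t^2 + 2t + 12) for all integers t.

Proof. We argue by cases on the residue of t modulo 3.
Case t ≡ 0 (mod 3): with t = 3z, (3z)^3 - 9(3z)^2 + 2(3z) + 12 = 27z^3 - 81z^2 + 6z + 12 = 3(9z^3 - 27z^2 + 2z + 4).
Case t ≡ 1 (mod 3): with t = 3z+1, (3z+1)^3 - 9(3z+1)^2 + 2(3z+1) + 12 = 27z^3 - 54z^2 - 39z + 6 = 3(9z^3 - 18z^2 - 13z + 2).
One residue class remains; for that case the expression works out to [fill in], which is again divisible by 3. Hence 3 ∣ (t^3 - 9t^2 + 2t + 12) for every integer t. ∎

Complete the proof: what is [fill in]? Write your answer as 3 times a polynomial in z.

3(9z^3 - 9z^2 - 22z - 4)

Only t ≡ 2 (mod 3) is unaccounted for. Put t = 3z+2:
(3z+2)^3 - 9(3z+2)^2 + 2(3z+2) + 12 expands to 27z^3 - 27z^2 - 66z - 12,
and factoring out 3 leaves 3(9z^3 - 9z^2 - 22z - 4).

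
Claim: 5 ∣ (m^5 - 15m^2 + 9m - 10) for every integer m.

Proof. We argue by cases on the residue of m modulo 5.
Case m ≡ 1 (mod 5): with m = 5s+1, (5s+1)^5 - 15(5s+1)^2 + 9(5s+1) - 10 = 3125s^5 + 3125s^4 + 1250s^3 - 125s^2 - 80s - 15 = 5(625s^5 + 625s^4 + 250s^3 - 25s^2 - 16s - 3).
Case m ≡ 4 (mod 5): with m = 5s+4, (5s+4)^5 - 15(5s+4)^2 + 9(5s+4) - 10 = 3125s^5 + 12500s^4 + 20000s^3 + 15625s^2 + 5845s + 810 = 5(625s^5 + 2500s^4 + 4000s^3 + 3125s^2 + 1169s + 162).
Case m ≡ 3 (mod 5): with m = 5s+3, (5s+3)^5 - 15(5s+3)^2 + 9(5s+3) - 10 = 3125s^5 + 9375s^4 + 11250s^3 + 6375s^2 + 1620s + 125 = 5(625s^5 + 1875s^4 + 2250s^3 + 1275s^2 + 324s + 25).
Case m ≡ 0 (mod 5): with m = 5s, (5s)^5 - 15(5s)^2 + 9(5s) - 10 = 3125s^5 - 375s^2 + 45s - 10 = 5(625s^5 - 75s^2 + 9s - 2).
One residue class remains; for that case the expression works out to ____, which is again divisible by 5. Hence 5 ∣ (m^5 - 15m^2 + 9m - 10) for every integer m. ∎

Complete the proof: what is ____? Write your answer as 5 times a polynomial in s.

5(625s^5 + 1250s^4 + 1000s^3 + 325s^2 + 29s - 4)

Only m ≡ 2 (mod 5) is unaccounted for. Put m = 5s+2:
(5s+2)^5 - 15(5s+2)^2 + 9(5s+2) - 10 expands to 3125s^5 + 6250s^4 + 5000s^3 + 1625s^2 + 145s - 20,
and factoring out 5 leaves 5(625s^5 + 1250s^4 + 1000s^3 + 325s^2 + 29s - 4).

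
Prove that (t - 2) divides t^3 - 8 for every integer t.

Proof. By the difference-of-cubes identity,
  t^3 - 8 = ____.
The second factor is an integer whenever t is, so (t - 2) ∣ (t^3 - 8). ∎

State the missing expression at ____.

(t - 2)(t^2 + 2t + 4)

a^3 - b^3 = (a - b)(a^2 + ab + b^2). With a = t, b = 2:
t^3 - 8 = (t - 2)(t^2 + 2t + 4).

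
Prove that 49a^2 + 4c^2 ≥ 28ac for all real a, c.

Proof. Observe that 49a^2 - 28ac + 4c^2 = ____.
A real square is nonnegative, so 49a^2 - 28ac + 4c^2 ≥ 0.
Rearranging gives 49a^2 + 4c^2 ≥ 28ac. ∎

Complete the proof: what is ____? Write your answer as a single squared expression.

(7a - 2c)^2

49a^2 - 28ac + 4c^2 is a perfect-square trinomial: the outer terms are (7a)^2 and (2c)^2, and the cross term is -2·7a·2c.
So 49a^2 - 28ac + 4c^2 = (7a - 2c)^2 ≥ 0.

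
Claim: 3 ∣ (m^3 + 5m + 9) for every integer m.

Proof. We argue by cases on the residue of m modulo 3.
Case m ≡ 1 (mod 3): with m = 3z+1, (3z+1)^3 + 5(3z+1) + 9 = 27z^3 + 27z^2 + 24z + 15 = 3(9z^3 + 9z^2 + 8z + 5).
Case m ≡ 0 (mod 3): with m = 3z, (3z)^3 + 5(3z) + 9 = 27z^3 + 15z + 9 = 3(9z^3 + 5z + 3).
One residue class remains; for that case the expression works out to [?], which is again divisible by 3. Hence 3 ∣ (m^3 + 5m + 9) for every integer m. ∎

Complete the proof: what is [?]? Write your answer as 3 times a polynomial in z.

The residues treated are {1, 0}, so the missing case is m ≡ 2 (mod 3); write m = 3z+2.
Then (3z+2)^3 + 5(3z+2) + 9 = 27z^3 + 54z^2 + 51z + 27 = 3(9z^3 + 18z^2 + 17z + 9).

3(9z^3 + 18z^2 + 17z + 9)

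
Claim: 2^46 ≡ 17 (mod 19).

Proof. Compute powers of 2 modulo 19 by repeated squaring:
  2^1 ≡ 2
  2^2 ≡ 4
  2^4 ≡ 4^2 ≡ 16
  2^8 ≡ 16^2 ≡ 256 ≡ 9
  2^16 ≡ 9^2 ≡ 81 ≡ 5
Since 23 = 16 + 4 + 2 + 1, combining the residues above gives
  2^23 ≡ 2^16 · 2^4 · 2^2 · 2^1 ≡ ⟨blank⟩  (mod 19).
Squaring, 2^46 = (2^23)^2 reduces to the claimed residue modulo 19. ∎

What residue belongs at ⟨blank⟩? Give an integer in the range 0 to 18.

13

2^16 · 2^4 · 2^2 · 2^1 ≡ 5 · 16 · 4 · 2 = 640.
640 mod 19 = 13, so 2^23 ≡ 13 (mod 19).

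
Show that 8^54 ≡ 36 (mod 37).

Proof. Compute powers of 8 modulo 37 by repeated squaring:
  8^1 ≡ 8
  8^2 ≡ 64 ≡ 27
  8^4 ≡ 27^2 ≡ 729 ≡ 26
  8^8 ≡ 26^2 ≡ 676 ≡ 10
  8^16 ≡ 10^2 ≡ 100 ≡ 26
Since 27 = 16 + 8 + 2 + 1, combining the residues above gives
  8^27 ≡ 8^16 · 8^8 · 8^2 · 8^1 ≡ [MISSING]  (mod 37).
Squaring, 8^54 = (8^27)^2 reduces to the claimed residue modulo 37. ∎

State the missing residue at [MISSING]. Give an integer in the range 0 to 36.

31

8^16 · 8^8 · 8^2 · 8^1 ≡ 26 · 10 · 27 · 8 = 56160.
56160 mod 37 = 31, so 8^27 ≡ 31 (mod 37).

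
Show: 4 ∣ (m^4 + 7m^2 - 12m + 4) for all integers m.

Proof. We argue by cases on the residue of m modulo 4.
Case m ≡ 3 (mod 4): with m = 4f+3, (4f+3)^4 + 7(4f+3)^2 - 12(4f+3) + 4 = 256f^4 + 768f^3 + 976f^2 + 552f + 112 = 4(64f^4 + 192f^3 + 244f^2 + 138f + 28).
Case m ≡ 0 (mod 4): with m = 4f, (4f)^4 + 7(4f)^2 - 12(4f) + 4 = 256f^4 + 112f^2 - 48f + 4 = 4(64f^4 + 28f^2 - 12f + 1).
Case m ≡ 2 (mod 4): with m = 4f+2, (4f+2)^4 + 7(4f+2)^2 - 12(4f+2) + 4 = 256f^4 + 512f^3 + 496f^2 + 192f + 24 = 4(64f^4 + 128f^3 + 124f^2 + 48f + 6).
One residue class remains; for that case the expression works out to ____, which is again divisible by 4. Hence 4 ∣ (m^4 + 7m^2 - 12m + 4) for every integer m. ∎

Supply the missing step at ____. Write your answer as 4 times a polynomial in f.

4(64f^4 + 64f^3 + 52f^2 + 6f)

The residues treated are {3, 0, 2}, so the missing case is m ≡ 1 (mod 4); write m = 4f+1.
Then (4f+1)^4 + 7(4f+1)^2 - 12(4f+1) + 4 = 256f^4 + 256f^3 + 208f^2 + 24f = 4(64f^4 + 64f^3 + 52f^2 + 6f).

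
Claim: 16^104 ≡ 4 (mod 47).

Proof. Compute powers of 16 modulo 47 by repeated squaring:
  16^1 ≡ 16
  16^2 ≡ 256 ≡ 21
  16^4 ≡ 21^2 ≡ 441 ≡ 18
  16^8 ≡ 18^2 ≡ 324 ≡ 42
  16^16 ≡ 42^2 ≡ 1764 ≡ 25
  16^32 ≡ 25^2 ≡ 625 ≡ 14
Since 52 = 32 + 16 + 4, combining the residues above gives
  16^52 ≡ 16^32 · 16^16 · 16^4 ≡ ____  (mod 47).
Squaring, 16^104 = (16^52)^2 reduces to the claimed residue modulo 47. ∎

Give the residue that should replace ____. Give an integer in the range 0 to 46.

Multiply the listed residues: 14 · 25 · 18 = 350 → 6300.
Reducing modulo 47: 6300 = 134·47 + 2, so 16^52 ≡ 2.

2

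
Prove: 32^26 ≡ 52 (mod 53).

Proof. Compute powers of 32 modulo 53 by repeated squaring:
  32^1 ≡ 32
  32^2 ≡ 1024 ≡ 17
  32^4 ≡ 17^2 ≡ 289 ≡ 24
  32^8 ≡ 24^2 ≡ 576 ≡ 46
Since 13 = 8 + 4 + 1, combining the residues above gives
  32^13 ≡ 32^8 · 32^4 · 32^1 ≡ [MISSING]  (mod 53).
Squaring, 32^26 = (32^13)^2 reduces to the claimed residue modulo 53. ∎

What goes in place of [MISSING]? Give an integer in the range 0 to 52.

Multiply the listed residues: 46 · 24 · 32 = 1104 → 35328.
Reducing modulo 53: 35328 = 666·53 + 30, so 32^13 ≡ 30.

30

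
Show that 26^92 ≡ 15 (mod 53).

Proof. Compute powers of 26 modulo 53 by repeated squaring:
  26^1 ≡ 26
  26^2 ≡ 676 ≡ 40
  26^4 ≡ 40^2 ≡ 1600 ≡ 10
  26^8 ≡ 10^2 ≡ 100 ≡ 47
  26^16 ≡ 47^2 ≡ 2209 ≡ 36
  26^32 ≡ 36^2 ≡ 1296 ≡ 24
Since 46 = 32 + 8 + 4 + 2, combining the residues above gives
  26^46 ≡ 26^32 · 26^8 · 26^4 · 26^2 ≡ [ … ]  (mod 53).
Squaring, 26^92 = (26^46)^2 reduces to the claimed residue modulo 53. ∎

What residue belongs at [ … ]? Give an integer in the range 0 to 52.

26^32 · 26^8 · 26^4 · 26^2 ≡ 24 · 47 · 10 · 40 = 451200.
451200 mod 53 = 11, so 26^46 ≡ 11 (mod 53).

11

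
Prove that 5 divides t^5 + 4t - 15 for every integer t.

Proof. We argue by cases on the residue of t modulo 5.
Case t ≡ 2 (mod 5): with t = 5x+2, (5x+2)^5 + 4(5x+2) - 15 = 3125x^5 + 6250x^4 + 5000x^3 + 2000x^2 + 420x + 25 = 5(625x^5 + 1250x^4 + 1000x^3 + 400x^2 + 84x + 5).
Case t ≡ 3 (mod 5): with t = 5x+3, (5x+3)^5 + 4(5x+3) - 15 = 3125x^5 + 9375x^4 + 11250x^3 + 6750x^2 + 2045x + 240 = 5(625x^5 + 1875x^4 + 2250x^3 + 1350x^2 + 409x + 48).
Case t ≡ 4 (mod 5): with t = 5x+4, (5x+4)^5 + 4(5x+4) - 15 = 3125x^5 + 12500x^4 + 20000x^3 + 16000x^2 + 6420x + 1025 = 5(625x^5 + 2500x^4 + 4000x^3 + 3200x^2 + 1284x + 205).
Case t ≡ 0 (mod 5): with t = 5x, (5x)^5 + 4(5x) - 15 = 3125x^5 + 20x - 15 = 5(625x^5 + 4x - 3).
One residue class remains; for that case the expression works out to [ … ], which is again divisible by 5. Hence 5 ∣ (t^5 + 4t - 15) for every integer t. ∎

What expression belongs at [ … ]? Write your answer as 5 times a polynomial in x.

The residues treated are {2, 3, 4, 0}, so the missing case is t ≡ 1 (mod 5); write t = 5x+1.
Then (5x+1)^5 + 4(5x+1) - 15 = 3125x^5 + 3125x^4 + 1250x^3 + 250x^2 + 45x - 10 = 5(625x^5 + 625x^4 + 250x^3 + 50x^2 + 9x - 2).

5(625x^5 + 625x^4 + 250x^3 + 50x^2 + 9x - 2)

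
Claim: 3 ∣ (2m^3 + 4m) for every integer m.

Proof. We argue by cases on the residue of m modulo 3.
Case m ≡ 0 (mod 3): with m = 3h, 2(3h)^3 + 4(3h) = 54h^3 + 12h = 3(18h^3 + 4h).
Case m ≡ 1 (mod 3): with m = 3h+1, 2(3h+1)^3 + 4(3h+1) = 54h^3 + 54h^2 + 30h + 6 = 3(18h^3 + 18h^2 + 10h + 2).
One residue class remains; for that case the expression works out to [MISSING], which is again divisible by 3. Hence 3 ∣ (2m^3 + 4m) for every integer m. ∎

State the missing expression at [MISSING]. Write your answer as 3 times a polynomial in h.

3(18h^3 + 36h^2 + 28h + 8)

The residues treated are {0, 1}, so the missing case is m ≡ 2 (mod 3); write m = 3h+2.
Then 2(3h+2)^3 + 4(3h+2) = 54h^3 + 108h^2 + 84h + 24 = 3(18h^3 + 36h^2 + 28h + 8).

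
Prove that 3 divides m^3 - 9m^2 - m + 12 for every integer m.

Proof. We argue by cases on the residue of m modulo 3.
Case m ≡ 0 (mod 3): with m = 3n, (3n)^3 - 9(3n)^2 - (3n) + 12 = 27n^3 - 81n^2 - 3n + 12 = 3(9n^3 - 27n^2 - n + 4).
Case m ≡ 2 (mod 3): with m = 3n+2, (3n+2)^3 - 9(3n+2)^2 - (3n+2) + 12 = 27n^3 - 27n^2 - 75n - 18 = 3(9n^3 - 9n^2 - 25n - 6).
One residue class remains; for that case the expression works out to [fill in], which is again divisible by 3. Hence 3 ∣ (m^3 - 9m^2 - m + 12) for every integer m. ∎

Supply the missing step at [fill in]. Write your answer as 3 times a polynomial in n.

3(9n^3 - 18n^2 - 16n + 1)

Only m ≡ 1 (mod 3) is unaccounted for. Put m = 3n+1:
(3n+1)^3 - 9(3n+1)^2 - (3n+1) + 12 expands to 27n^3 - 54n^2 - 48n + 3,
and factoring out 3 leaves 3(9n^3 - 18n^2 - 16n + 1).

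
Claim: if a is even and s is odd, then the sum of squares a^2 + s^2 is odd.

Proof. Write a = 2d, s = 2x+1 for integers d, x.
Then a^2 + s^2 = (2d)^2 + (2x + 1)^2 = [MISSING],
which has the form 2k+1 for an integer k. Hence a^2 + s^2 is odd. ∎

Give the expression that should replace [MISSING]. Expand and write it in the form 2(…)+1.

2(2d^2 + 2x^2 + 2x) + 1

Expanding: (2d)^2 + (2x + 1)^2 = 4d^2 + 4x^2 + 4x + 1.
Every term except the constant is even, so this is 2(2d^2 + 2x^2 + 2x) + 1,
and 2d^2 + 2x^2 + 2x ∈ ℤ gives the required form.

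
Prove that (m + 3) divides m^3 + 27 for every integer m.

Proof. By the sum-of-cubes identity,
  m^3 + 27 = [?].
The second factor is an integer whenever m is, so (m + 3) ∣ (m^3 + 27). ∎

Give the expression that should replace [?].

(m + 3)(m^2 - 3m + 9)

a^3 + b^3 = (a + b)(a^2 - ab + b^2). With a = m, b = 3:
m^3 + 27 = (m + 3)(m^2 - 3m + 9).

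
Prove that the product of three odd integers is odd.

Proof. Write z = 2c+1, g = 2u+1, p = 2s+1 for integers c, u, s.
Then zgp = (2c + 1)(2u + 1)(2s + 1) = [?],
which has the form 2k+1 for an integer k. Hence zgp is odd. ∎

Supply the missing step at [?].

Expanding: (2c + 1)(2u + 1)(2s + 1) = 8csu + 4cs + 4cu + 2c + 4su + 2s + 2u + 1.
Every term except the constant is even, so this is 2(4csu + 2cs + 2cu + c + 2su + s + u) + 1,
and 4csu + 2cs + 2cu + c + 2su + s + u ∈ ℤ gives the required form.

2(4csu + 2cs + 2cu + c + 2su + s + u) + 1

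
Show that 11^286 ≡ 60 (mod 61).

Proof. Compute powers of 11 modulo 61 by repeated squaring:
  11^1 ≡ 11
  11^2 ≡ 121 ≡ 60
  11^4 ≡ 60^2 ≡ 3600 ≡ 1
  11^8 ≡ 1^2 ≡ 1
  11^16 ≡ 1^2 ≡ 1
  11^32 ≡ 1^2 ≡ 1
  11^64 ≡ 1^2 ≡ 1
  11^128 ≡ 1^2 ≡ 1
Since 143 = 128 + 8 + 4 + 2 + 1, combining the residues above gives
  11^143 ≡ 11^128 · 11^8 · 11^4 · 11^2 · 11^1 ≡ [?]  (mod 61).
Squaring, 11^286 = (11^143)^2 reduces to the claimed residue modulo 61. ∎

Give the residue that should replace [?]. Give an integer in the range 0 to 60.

50

Multiply the listed residues: 1 · 1 · 1 · 60 · 11 = 1 → 1 → 60 → 660.
Reducing modulo 61: 660 = 10·61 + 50, so 11^143 ≡ 50.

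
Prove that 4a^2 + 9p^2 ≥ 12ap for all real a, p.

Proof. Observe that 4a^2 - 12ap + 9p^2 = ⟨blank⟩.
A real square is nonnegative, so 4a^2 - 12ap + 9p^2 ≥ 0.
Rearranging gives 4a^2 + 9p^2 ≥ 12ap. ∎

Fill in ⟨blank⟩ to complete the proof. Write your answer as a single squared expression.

4a^2 - 12ap + 9p^2 is a perfect-square trinomial: the outer terms are (2a)^2 and (3p)^2, and the cross term is -2·2a·3p.
So 4a^2 - 12ap + 9p^2 = (2a - 3p)^2 ≥ 0.

(2a - 3p)^2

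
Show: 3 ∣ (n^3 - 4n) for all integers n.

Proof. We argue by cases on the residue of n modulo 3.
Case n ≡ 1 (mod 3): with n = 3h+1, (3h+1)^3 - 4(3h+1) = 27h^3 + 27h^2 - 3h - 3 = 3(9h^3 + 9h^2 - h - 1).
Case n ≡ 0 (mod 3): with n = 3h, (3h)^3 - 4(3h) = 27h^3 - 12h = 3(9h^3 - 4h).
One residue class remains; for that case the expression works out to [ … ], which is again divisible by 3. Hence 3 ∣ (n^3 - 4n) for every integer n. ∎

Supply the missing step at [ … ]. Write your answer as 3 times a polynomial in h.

Only n ≡ 2 (mod 3) is unaccounted for. Put n = 3h+2:
(3h+2)^3 - 4(3h+2) expands to 27h^3 + 54h^2 + 24h,
and factoring out 3 leaves 3(9h^3 + 18h^2 + 8h).

3(9h^3 + 18h^2 + 8h)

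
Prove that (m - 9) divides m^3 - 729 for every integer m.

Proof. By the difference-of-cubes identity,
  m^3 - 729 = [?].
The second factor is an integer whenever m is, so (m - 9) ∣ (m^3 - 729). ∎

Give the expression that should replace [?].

(m - 9)(m^2 + 9m + 81)

Polynomial division of m^3 - 729 by m - 9 leaves remainder 0 and quotient m^2 + 9m + 81.
Hence m^3 - 729 = (m - 9)(m^2 + 9m + 81).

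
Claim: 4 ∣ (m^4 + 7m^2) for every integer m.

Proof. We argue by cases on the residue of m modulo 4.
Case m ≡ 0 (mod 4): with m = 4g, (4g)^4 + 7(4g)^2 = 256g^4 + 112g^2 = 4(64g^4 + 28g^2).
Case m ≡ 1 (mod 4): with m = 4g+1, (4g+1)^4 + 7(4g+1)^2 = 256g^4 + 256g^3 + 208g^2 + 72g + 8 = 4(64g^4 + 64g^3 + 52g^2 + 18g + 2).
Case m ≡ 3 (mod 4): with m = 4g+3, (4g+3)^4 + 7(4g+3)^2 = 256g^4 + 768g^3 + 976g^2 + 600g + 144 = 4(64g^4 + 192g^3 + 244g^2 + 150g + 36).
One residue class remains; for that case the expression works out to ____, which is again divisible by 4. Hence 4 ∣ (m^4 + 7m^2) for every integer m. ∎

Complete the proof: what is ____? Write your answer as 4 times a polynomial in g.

Only m ≡ 2 (mod 4) is unaccounted for. Put m = 4g+2:
(4g+2)^4 + 7(4g+2)^2 expands to 256g^4 + 512g^3 + 496g^2 + 240g + 44,
and factoring out 4 leaves 4(64g^4 + 128g^3 + 124g^2 + 60g + 11).

4(64g^4 + 128g^3 + 124g^2 + 60g + 11)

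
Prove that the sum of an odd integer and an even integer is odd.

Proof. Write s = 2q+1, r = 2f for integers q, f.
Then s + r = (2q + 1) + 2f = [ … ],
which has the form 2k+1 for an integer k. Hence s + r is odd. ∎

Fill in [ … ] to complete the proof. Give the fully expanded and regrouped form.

2(f + q) + 1

(2q + 1) + 2f = 2f + 2q + 1
= 2(f + q) + 1.
Since f + q is an integer, the sum is of the form 2k+1 for an integer k.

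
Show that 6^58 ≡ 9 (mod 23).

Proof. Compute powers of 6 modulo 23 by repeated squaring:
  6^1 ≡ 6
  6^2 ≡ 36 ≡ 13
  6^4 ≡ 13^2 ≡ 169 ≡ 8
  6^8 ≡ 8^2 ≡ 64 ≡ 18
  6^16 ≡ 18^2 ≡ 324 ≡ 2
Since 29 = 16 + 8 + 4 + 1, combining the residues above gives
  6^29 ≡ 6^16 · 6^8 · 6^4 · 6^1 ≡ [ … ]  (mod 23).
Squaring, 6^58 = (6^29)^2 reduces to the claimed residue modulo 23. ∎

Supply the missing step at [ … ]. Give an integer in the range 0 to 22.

3

6^16 · 6^8 · 6^4 · 6^1 ≡ 2 · 18 · 8 · 6 = 1728.
1728 mod 23 = 3, so 6^29 ≡ 3 (mod 23).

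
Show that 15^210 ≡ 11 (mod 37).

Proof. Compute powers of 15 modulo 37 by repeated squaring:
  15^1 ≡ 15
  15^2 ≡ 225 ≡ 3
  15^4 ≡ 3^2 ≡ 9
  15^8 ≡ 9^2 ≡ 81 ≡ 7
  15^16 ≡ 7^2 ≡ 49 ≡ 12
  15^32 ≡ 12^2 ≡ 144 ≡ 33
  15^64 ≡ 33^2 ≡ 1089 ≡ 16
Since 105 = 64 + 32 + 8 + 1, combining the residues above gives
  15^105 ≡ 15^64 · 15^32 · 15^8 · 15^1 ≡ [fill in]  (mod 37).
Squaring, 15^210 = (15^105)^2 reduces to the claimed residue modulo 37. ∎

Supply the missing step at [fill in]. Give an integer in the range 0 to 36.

14

Multiply the listed residues: 16 · 33 · 7 · 15 = 528 → 3696 → 55440.
Reducing modulo 37: 55440 = 1498·37 + 14, so 15^105 ≡ 14.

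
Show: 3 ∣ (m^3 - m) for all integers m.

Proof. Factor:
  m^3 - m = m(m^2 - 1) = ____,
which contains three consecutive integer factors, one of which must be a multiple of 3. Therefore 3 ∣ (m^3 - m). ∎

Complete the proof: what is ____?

m(m^2 - 1) = m(m - 1)(m + 1) = (m - 1)m(m + 1).
These three factors are consecutive integers, so their product is divisible by 3.

(m - 1)m(m + 1)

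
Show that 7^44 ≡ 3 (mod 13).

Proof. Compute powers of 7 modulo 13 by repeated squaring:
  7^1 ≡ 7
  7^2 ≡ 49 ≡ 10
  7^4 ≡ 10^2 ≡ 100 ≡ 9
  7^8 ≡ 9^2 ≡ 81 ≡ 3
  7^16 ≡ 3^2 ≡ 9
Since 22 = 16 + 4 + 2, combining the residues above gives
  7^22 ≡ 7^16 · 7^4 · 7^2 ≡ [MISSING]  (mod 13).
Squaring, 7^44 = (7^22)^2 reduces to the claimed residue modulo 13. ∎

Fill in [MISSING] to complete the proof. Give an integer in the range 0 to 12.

4

Multiply the listed residues: 9 · 9 · 10 = 81 → 810.
Reducing modulo 13: 810 = 62·13 + 4, so 7^22 ≡ 4.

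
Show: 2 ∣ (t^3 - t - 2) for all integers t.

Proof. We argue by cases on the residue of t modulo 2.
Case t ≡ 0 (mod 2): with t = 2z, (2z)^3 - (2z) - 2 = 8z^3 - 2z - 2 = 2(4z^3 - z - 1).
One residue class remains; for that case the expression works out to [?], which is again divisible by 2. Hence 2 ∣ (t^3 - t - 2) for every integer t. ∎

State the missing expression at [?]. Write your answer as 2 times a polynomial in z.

2(4z^3 + 6z^2 + 2z - 1)

Only t ≡ 1 (mod 2) is unaccounted for. Put t = 2z+1:
(2z+1)^3 - (2z+1) - 2 expands to 8z^3 + 12z^2 + 4z - 2,
and factoring out 2 leaves 2(4z^3 + 6z^2 + 2z - 1).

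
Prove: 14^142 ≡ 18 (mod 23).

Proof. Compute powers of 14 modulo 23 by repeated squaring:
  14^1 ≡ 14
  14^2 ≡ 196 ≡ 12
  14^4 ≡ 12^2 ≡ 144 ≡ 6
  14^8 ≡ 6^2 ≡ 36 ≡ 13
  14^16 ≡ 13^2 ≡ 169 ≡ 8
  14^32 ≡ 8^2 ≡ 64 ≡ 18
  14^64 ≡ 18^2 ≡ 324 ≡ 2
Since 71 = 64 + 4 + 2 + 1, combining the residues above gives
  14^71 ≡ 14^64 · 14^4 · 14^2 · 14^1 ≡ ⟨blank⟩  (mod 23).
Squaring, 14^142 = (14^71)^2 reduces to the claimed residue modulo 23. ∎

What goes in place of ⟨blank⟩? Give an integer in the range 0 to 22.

14^64 · 14^4 · 14^2 · 14^1 ≡ 2 · 6 · 12 · 14 = 2016.
2016 mod 23 = 15, so 14^71 ≡ 15 (mod 23).

15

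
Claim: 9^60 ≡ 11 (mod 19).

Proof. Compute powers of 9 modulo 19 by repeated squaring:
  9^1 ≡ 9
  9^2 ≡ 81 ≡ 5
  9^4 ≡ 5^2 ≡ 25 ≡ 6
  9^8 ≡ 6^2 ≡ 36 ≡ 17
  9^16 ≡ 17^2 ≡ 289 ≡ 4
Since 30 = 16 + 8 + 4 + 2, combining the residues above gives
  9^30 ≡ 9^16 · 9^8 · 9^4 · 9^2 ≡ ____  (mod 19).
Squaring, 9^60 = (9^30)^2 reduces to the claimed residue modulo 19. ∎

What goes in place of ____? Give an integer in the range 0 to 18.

Multiply the listed residues: 4 · 17 · 6 · 5 = 68 → 408 → 2040.
Reducing modulo 19: 2040 = 107·19 + 7, so 9^30 ≡ 7.

7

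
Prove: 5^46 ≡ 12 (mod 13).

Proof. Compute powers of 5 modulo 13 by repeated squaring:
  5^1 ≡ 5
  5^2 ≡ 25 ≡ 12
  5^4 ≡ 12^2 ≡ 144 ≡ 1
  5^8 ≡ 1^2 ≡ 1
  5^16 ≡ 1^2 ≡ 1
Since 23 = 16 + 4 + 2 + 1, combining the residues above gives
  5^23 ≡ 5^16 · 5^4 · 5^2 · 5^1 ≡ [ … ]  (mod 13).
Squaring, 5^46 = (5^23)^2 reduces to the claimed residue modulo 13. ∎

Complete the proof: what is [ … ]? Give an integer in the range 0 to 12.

8

5^16 · 5^4 · 5^2 · 5^1 ≡ 1 · 1 · 12 · 5 = 60.
60 mod 13 = 8, so 5^23 ≡ 8 (mod 13).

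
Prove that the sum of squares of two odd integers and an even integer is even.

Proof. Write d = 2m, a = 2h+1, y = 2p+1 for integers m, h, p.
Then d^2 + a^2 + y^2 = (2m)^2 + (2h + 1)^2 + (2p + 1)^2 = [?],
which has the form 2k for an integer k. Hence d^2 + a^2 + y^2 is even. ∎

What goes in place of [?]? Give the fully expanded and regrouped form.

Expanding: (2m)^2 + (2h + 1)^2 + (2p + 1)^2 = 4h^2 + 4h + 4m^2 + 4p^2 + 4p + 2.
Every term is even; pulling out the factor of 2 gives 2(2h^2 + 2h + 2m^2 + 2p^2 + 2p + 1).

2(2h^2 + 2h + 2m^2 + 2p^2 + 2p + 1)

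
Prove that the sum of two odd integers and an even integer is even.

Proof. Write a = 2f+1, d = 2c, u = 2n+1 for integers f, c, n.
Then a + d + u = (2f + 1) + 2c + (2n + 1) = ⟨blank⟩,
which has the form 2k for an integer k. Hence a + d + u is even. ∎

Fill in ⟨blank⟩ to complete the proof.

2(c + f + n + 1)

(2f + 1) + 2c + (2n + 1) = 2c + 2f + 2n + 2
= 2(c + f + n + 1).
Since c + f + n + 1 is an integer, the sum is of the form 2k for an integer k.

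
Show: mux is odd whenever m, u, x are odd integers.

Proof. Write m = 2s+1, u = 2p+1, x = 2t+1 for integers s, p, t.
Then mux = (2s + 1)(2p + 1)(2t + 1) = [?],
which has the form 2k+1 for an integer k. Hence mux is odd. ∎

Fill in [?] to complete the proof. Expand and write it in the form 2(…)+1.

2(4pst + 2ps + 2pt + p + 2st + s + t) + 1

(2s + 1)(2p + 1)(2t + 1) = 8pst + 4ps + 4pt + 2p + 4st + 2s + 2t + 1
= 2(4pst + 2ps + 2pt + p + 2st + s + t) + 1.
Since 4pst + 2ps + 2pt + p + 2st + s + t is an integer, the product is of the form 2k+1 for an integer k.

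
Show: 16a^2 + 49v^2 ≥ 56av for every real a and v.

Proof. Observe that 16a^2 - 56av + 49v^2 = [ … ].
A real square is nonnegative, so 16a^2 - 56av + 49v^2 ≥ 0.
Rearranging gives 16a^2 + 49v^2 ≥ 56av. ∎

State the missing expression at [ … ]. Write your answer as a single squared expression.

(4a - 7v)^2

The leading and trailing coefficients are 4^2 and 7^2, and 56 = 2·4·7, so the trinomial is (4a - 7v)^2.
Hence 16a^2 - 56av + 49v^2 ≥ 0.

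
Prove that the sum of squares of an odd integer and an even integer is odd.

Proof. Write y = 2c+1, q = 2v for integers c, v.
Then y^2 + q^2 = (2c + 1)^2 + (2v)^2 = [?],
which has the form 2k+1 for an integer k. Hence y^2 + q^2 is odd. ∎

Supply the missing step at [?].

(2c + 1)^2 + (2v)^2 = 4c^2 + 4c + 4v^2 + 1
= 2(2c^2 + 2c + 2v^2) + 1.
Since 2c^2 + 2c + 2v^2 is an integer, the sum of squares is of the form 2k+1 for an integer k.

2(2c^2 + 2c + 2v^2) + 1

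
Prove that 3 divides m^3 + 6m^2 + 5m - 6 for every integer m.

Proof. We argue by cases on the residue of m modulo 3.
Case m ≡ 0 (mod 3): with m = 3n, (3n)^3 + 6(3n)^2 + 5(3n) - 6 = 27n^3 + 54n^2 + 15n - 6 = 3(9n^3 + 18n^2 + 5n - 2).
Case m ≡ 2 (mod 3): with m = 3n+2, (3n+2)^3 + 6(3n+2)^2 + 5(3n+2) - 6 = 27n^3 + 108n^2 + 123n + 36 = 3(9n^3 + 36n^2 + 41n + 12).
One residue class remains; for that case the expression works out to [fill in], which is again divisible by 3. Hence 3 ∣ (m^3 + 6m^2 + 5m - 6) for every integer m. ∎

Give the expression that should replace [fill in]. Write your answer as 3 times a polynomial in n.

Only m ≡ 1 (mod 3) is unaccounted for. Put m = 3n+1:
(3n+1)^3 + 6(3n+1)^2 + 5(3n+1) - 6 expands to 27n^3 + 81n^2 + 60n + 6,
and factoring out 3 leaves 3(9n^3 + 27n^2 + 20n + 2).

3(9n^3 + 27n^2 + 20n + 2)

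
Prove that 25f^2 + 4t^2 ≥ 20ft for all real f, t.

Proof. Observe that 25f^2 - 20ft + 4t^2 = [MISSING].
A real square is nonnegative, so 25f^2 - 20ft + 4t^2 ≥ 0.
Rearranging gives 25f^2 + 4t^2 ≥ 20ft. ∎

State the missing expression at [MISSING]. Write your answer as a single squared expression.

25f^2 - 20ft + 4t^2 is a perfect-square trinomial: the outer terms are (5f)^2 and (2t)^2, and the cross term is -2·5f·2t.
So 25f^2 - 20ft + 4t^2 = (5f - 2t)^2 ≥ 0.

(5f - 2t)^2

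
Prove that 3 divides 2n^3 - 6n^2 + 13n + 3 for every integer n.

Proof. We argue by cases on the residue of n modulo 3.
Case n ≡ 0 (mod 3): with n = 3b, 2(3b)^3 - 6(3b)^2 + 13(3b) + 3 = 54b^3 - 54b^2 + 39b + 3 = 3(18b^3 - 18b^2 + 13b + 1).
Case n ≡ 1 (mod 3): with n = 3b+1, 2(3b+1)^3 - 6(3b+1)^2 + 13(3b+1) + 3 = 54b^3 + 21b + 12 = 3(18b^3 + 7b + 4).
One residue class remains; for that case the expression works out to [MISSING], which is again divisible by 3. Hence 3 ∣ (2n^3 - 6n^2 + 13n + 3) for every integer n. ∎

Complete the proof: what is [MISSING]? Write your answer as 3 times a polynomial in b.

Only n ≡ 2 (mod 3) is unaccounted for. Put n = 3b+2:
2(3b+2)^3 - 6(3b+2)^2 + 13(3b+2) + 3 expands to 54b^3 + 54b^2 + 39b + 21,
and factoring out 3 leaves 3(18b^3 + 18b^2 + 13b + 7).

3(18b^3 + 18b^2 + 13b + 7)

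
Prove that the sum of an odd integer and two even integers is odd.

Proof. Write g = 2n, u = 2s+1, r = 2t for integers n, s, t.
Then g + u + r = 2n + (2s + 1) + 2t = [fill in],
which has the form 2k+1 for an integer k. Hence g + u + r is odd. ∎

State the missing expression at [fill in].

2(n + s + t) + 1

Expanding: 2n + (2s + 1) + 2t = 2n + 2s + 2t + 1.
Every term except the constant is even, so this is 2(n + s + t) + 1,
and n + s + t ∈ ℤ gives the required form.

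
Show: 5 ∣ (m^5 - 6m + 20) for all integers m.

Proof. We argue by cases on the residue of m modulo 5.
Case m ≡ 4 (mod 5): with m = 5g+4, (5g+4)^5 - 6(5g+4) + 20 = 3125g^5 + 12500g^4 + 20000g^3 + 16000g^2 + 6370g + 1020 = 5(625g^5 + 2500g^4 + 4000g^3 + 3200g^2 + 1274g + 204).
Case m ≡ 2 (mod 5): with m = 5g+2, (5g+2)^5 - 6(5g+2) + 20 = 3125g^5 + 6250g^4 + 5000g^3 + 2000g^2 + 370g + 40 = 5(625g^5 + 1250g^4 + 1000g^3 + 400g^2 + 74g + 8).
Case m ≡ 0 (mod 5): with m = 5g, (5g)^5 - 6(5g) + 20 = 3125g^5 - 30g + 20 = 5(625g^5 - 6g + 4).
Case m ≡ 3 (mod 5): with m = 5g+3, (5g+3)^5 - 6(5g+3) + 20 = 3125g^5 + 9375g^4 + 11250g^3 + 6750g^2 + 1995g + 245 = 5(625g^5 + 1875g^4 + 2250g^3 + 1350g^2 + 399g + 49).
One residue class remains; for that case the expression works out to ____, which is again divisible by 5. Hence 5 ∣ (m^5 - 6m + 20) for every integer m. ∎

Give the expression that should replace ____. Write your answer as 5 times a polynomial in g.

Only m ≡ 1 (mod 5) is unaccounted for. Put m = 5g+1:
(5g+1)^5 - 6(5g+1) + 20 expands to 3125g^5 + 3125g^4 + 1250g^3 + 250g^2 - 5g + 15,
and factoring out 5 leaves 5(625g^5 + 625g^4 + 250g^3 + 50g^2 - g + 3).

5(625g^5 + 625g^4 + 250g^3 + 50g^2 - g + 3)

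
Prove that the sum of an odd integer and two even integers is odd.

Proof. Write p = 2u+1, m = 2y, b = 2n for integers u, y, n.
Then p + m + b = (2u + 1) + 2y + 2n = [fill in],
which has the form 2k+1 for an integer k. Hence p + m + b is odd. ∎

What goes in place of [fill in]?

2(n + u + y) + 1

(2u + 1) + 2y + 2n = 2n + 2u + 2y + 1
= 2(n + u + y) + 1.
Since n + u + y is an integer, the sum is of the form 2k+1 for an integer k.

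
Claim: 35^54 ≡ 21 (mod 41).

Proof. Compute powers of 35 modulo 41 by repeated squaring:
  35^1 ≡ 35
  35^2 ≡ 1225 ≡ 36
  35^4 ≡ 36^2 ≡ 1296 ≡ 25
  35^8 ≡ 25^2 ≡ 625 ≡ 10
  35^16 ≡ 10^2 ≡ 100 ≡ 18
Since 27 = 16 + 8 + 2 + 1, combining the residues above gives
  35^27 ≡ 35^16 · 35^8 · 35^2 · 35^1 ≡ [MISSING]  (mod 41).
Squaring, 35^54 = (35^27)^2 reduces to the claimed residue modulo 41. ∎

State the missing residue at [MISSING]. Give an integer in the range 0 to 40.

29

Multiply the listed residues: 18 · 10 · 36 · 35 = 180 → 6480 → 226800.
Reducing modulo 41: 226800 = 5531·41 + 29, so 35^27 ≡ 29.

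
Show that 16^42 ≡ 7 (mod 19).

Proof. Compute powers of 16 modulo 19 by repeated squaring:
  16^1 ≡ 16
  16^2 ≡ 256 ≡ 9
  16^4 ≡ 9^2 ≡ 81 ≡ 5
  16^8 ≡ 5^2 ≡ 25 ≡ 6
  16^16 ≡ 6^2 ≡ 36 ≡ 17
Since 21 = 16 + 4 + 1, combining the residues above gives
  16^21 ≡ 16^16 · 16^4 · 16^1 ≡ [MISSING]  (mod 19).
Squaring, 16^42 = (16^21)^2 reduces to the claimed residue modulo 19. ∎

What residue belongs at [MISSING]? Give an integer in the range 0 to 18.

Multiply the listed residues: 17 · 5 · 16 = 85 → 1360.
Reducing modulo 19: 1360 = 71·19 + 11, so 16^21 ≡ 11.

11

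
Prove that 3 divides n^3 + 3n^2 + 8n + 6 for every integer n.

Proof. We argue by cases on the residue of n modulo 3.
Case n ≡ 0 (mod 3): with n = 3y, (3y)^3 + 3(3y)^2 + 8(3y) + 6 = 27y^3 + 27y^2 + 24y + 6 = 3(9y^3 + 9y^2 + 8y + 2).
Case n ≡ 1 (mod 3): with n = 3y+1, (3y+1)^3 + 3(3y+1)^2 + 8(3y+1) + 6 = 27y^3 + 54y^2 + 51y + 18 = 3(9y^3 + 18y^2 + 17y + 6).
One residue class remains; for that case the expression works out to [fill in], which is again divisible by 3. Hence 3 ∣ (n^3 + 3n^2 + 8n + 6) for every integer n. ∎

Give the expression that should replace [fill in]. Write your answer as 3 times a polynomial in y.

Only n ≡ 2 (mod 3) is unaccounted for. Put n = 3y+2:
(3y+2)^3 + 3(3y+2)^2 + 8(3y+2) + 6 expands to 27y^3 + 81y^2 + 96y + 42,
and factoring out 3 leaves 3(9y^3 + 27y^2 + 32y + 14).

3(9y^3 + 27y^2 + 32y + 14)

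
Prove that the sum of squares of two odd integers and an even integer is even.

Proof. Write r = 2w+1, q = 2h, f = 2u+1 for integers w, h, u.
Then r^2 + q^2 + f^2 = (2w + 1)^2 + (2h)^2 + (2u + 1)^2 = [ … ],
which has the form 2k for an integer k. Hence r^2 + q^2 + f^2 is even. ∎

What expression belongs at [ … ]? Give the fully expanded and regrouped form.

2(2h^2 + 2u^2 + 2u + 2w^2 + 2w + 1)

Expanding: (2w + 1)^2 + (2h)^2 + (2u + 1)^2 = 4h^2 + 4u^2 + 4u + 4w^2 + 4w + 2.
Every term is even; pulling out the factor of 2 gives 2(2h^2 + 2u^2 + 2u + 2w^2 + 2w + 1).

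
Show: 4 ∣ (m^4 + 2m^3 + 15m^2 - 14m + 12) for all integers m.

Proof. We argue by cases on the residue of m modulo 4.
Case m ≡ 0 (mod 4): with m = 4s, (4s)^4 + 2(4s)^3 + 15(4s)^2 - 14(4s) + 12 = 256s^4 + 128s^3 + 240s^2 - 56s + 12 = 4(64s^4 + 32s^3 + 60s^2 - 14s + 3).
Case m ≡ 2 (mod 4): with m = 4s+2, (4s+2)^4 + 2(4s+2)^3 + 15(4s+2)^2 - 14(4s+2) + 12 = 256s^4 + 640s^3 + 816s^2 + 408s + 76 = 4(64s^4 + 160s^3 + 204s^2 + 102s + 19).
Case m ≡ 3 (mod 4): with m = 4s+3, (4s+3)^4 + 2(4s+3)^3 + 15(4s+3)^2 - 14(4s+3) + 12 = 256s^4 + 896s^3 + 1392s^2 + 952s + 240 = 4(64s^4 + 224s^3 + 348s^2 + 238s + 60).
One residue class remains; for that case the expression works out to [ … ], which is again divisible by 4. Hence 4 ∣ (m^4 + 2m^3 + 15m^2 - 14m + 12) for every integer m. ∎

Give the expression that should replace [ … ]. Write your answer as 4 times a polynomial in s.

The residues treated are {0, 2, 3}, so the missing case is m ≡ 1 (mod 4); write m = 4s+1.
Then (4s+1)^4 + 2(4s+1)^3 + 15(4s+1)^2 - 14(4s+1) + 12 = 256s^4 + 384s^3 + 432s^2 + 104s + 16 = 4(64s^4 + 96s^3 + 108s^2 + 26s + 4).

4(64s^4 + 96s^3 + 108s^2 + 26s + 4)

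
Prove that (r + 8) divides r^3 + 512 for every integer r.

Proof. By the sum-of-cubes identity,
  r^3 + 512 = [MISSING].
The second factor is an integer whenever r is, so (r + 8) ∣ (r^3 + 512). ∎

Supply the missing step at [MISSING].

a^3 + b^3 = (a + b)(a^2 - ab + b^2). With a = r, b = 8:
r^3 + 512 = (r + 8)(r^2 - 8r + 64).

(r + 8)(r^2 - 8r + 64)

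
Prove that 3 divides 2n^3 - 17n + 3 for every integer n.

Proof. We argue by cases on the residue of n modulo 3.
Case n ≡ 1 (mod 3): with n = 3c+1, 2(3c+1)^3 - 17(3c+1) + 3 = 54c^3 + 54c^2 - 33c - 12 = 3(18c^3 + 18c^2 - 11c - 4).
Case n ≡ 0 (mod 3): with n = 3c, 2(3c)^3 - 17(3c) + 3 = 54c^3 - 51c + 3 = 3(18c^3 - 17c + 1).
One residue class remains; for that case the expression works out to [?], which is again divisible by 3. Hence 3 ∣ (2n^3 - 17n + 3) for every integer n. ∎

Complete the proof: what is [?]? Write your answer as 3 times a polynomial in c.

Only n ≡ 2 (mod 3) is unaccounted for. Put n = 3c+2:
2(3c+2)^3 - 17(3c+2) + 3 expands to 54c^3 + 108c^2 + 21c - 15,
and factoring out 3 leaves 3(18c^3 + 36c^2 + 7c - 5).

3(18c^3 + 36c^2 + 7c - 5)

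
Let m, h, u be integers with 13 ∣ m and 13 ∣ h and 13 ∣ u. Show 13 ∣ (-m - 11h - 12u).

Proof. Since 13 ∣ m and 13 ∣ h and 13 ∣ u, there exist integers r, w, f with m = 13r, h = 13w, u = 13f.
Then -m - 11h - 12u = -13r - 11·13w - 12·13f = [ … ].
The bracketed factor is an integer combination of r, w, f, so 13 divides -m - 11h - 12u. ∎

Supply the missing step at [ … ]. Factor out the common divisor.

Pull the common 13 out of every term: -13r - 11·13w - 12·13f = 13(-12f - r - 11w).
-12f - r - 11w is an integer, which exhibits the divisibility.

13(-12f - r - 11w)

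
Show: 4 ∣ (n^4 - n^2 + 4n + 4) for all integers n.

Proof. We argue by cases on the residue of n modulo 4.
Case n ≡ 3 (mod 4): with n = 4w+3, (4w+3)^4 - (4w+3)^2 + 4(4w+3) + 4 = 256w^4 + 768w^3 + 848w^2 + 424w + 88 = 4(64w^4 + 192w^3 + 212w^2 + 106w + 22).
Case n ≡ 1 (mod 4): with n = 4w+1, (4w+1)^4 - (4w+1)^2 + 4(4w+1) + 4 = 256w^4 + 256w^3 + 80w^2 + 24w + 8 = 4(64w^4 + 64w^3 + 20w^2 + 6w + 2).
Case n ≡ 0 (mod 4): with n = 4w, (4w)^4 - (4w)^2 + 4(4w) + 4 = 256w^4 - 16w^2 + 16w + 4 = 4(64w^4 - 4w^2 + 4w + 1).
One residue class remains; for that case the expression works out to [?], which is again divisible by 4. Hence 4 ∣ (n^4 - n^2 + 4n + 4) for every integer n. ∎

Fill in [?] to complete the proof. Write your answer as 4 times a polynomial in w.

4(64w^4 + 128w^3 + 92w^2 + 32w + 6)

Only n ≡ 2 (mod 4) is unaccounted for. Put n = 4w+2:
(4w+2)^4 - (4w+2)^2 + 4(4w+2) + 4 expands to 256w^4 + 512w^3 + 368w^2 + 128w + 24,
and factoring out 4 leaves 4(64w^4 + 128w^3 + 92w^2 + 32w + 6).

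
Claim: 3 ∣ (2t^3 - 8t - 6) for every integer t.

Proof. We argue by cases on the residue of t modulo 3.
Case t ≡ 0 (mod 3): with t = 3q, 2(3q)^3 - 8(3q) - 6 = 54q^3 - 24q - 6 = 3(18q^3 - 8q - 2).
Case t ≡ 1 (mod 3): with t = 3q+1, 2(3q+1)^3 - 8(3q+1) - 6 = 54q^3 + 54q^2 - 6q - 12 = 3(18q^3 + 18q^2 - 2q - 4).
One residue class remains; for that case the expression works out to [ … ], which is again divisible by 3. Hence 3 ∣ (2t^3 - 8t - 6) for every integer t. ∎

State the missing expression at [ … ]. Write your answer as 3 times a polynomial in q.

The residues treated are {0, 1}, so the missing case is t ≡ 2 (mod 3); write t = 3q+2.
Then 2(3q+2)^3 - 8(3q+2) - 6 = 54q^3 + 108q^2 + 48q - 6 = 3(18q^3 + 36q^2 + 16q - 2).

3(18q^3 + 36q^2 + 16q - 2)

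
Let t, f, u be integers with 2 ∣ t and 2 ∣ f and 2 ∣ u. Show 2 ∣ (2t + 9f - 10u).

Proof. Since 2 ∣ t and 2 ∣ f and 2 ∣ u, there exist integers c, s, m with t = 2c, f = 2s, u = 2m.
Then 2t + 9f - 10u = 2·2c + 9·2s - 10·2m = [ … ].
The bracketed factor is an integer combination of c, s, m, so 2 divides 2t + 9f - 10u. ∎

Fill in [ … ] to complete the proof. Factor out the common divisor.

2(2c - 10m + 9s)

Pull the common 2 out of every term: 2·2c + 9·2s - 10·2m = 2(2c - 10m + 9s).
2c - 10m + 9s is an integer, which exhibits the divisibility.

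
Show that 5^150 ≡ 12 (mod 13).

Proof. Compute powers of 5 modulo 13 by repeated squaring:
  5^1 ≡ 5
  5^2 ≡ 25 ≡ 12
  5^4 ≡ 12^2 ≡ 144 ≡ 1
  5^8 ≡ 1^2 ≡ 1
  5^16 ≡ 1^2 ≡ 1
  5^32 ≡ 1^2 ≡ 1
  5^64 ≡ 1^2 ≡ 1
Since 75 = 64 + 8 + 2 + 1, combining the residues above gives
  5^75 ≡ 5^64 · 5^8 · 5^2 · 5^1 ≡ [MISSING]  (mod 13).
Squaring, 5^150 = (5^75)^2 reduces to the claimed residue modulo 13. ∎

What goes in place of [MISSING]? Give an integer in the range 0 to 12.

5^64 · 5^8 · 5^2 · 5^1 ≡ 1 · 1 · 12 · 5 = 60.
60 mod 13 = 8, so 5^75 ≡ 8 (mod 13).

8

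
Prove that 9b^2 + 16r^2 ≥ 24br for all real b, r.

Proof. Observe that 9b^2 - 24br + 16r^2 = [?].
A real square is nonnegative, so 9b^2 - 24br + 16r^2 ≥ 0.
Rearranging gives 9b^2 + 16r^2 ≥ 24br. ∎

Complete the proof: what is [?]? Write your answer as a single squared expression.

(3b - 4r)^2

The leading and trailing coefficients are 3^2 and 4^2, and 24 = 2·3·4, so the trinomial is (3b - 4r)^2.
Hence 9b^2 - 24br + 16r^2 ≥ 0.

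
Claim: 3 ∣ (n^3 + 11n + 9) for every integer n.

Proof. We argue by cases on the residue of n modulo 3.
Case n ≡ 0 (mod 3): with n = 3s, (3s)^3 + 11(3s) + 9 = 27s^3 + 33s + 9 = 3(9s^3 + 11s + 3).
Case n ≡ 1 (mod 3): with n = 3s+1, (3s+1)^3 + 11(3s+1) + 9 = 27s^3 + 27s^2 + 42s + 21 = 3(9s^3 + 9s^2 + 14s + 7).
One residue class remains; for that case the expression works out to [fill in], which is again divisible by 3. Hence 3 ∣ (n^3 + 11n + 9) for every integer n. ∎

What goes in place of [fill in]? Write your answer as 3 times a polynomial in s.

3(9s^3 + 18s^2 + 23s + 13)

Only n ≡ 2 (mod 3) is unaccounted for. Put n = 3s+2:
(3s+2)^3 + 11(3s+2) + 9 expands to 27s^3 + 54s^2 + 69s + 39,
and factoring out 3 leaves 3(9s^3 + 18s^2 + 23s + 13).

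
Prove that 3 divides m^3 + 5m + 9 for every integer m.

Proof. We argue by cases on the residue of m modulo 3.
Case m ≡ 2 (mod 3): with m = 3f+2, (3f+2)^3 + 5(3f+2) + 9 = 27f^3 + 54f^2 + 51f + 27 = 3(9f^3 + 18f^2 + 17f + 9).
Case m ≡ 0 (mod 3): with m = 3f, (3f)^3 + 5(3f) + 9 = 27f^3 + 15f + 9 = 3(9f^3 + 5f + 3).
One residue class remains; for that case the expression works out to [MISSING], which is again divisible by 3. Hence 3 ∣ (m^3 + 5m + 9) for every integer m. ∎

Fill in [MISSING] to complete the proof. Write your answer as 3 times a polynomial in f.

The residues treated are {2, 0}, so the missing case is m ≡ 1 (mod 3); write m = 3f+1.
Then (3f+1)^3 + 5(3f+1) + 9 = 27f^3 + 27f^2 + 24f + 15 = 3(9f^3 + 9f^2 + 8f + 5).

3(9f^3 + 9f^2 + 8f + 5)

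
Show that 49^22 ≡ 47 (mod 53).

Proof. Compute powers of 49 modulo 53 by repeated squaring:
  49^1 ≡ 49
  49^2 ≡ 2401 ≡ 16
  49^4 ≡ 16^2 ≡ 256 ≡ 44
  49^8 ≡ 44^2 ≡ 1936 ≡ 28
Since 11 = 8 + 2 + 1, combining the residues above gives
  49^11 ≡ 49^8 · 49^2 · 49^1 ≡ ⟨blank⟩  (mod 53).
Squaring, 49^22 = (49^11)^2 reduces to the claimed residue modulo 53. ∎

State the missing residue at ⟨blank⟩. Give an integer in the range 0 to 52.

49^8 · 49^2 · 49^1 ≡ 28 · 16 · 49 = 21952.
21952 mod 53 = 10, so 49^11 ≡ 10 (mod 53).

10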